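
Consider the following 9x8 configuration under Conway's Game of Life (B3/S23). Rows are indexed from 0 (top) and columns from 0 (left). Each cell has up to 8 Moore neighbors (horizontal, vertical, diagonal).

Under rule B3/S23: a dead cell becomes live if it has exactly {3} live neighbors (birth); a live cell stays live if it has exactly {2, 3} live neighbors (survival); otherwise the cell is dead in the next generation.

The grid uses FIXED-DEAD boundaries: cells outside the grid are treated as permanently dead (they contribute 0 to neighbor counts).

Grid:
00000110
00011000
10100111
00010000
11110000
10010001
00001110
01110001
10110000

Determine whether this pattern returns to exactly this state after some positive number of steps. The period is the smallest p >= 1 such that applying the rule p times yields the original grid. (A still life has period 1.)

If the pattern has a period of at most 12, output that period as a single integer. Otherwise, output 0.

Simulating and comparing each generation to the original:
Gen 0 (original, given above): 27 live cells
Gen 1: 29 live cells, differs from original
Gen 2: 21 live cells, differs from original
Gen 3: 23 live cells, differs from original
Gen 4: 27 live cells, differs from original
Gen 5: 21 live cells, differs from original
Gen 6: 20 live cells, differs from original
Gen 7: 10 live cells, differs from original
Gen 8: 7 live cells, differs from original
Gen 9: 7 live cells, differs from original
Gen 10: 7 live cells, differs from original
Gen 11: 9 live cells, differs from original
Gen 12: 9 live cells, differs from original
No period found within 12 steps.

Answer: 0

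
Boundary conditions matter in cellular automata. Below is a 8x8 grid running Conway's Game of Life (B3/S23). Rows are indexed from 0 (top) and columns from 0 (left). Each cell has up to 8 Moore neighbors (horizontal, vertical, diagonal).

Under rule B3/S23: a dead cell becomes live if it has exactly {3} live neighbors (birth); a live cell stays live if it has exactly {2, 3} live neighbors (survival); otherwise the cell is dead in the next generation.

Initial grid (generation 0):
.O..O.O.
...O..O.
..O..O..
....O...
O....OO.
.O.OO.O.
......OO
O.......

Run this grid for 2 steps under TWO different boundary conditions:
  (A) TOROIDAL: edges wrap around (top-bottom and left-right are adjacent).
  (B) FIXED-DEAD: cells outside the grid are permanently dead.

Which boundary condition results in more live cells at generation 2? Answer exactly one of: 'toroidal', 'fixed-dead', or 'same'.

Under TOROIDAL boundary, generation 2:
...O...O
..O...O.
..O...O.
......OO
...OO.OO
O...O...
OO..O...
O...O...
Population = 19

Under FIXED-DEAD boundary, generation 2:
...OOO..
..O...O.
..O...O.
......O.
...OO...
....O..O
.....OO.
......O.
Population = 15

Comparison: toroidal=19, fixed-dead=15 -> toroidal

Answer: toroidal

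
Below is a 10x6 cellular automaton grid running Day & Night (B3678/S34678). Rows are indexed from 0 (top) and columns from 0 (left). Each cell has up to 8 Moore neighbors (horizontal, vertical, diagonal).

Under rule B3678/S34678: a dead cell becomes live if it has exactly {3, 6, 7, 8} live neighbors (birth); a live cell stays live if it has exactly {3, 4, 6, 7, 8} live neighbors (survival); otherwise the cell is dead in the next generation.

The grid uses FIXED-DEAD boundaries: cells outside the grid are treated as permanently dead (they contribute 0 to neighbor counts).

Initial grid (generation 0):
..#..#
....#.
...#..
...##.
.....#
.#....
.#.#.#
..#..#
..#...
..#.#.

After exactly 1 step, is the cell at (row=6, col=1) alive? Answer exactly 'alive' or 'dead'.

Answer: dead

Derivation:
Simulating step by step:
Generation 0 (given above): 16 live cells
Generation 1: 13 live cells
......
...#..
...#..
....#.
....#.
..#.#.
....#.
.####.
.#....
...#..

Cell (6,1) at generation 1: 0 -> dead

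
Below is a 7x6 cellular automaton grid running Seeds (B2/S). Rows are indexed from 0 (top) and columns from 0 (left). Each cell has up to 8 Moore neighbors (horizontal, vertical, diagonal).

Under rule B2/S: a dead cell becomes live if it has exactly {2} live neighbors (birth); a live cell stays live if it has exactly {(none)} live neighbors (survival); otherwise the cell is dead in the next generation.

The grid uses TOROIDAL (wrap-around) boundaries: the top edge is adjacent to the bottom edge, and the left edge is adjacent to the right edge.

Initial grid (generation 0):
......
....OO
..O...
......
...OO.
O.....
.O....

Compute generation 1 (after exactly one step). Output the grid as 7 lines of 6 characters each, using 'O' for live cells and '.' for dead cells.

Simulating step by step:
Generation 0 (given above): 7 live cells
Generation 1: 16 live cells
(generation 1 grid is the final answer)

Answer: O...OO
...O..
...OOO
..O.O.
.....O
.OOOOO
O.....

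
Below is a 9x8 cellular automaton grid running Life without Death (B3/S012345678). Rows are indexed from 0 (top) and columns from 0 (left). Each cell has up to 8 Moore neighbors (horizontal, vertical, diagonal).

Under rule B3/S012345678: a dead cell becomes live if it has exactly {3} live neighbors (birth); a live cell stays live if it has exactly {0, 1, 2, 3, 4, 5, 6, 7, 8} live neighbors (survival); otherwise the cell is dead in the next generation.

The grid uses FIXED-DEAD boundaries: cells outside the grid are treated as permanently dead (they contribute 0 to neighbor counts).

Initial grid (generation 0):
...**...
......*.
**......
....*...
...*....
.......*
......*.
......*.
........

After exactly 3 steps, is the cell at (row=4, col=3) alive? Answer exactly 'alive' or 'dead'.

Simulating step by step:
Generation 0 (given above): 10 live cells
Generation 1: 11 live cells
...**...
......*.
**......
....*...
...*....
.......*
......**
......*.
........
Generation 2: 13 live cells
...**...
......*.
**......
....*...
...*....
......**
......**
......**
........
Generation 3: 14 live cells
...**...
......*.
**......
....*...
...*....
......**
.....***
......**
........

Cell (4,3) at generation 3: 1 -> alive

Answer: alive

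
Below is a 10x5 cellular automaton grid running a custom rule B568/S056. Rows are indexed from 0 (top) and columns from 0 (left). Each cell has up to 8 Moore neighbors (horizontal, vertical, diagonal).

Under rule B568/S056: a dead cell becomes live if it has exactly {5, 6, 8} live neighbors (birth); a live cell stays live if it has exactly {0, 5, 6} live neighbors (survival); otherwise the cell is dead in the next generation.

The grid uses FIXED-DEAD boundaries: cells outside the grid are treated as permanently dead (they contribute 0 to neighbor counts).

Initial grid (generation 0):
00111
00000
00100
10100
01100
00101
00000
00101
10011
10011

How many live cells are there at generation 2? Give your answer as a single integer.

Simulating step by step:
Generation 0 (given above): 18 live cells
Generation 1: 3 live cells
00000
00000
00000
01000
00000
00001
00000
00000
00010
00000
Generation 2: 3 live cells
00000
00000
00000
01000
00000
00001
00000
00000
00010
00000
Population at generation 2: 3

Answer: 3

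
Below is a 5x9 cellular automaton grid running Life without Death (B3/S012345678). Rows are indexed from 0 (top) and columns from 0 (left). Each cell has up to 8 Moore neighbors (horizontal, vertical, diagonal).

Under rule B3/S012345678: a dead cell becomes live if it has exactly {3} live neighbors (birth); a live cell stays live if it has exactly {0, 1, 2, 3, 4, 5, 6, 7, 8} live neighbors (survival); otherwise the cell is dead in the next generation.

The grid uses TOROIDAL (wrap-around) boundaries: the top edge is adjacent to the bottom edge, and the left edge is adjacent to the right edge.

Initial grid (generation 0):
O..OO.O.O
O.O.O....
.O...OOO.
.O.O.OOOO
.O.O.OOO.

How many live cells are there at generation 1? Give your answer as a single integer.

Answer: 24

Derivation:
Simulating step by step:
Generation 0 (given above): 23 live cells
Generation 1: 24 live cells
O..OO.O.O
O.O.O....
.O.O.OOO.
.O.O.OOOO
.O.O.OOO.
Population at generation 1: 24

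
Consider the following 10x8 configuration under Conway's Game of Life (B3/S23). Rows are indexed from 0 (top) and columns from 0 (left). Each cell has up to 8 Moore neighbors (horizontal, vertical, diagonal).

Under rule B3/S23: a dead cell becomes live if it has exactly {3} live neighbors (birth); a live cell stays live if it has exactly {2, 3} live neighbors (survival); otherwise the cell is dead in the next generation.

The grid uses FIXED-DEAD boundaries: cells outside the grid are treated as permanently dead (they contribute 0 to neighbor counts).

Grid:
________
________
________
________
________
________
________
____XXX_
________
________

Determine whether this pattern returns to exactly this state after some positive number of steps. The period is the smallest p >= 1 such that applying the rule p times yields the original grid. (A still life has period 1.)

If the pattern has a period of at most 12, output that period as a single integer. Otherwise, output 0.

Simulating and comparing each generation to the original:
Gen 0 (original, given above): 3 live cells
Gen 1: 3 live cells, differs from original
Gen 2: 3 live cells, MATCHES original -> period = 2

Answer: 2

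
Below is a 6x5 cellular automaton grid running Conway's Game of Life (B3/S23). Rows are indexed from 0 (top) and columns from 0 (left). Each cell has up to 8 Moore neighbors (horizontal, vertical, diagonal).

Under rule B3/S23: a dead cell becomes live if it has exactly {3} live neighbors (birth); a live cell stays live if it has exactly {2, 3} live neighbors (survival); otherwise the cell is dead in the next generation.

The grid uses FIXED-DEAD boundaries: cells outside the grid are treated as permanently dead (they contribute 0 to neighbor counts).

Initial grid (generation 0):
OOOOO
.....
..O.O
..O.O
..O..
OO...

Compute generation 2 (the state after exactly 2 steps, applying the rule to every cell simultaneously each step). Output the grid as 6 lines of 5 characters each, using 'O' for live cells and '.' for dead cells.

Answer: ..OO.
..OO.
.....
.OOO.
...O.
..O..

Derivation:
Simulating step by step:
Generation 0 (given above): 12 live cells
Generation 1: 9 live cells
.OOO.
....O
.....
.OO..
..OO.
.O...
Generation 2: 9 live cells
(generation 2 grid is the final answer)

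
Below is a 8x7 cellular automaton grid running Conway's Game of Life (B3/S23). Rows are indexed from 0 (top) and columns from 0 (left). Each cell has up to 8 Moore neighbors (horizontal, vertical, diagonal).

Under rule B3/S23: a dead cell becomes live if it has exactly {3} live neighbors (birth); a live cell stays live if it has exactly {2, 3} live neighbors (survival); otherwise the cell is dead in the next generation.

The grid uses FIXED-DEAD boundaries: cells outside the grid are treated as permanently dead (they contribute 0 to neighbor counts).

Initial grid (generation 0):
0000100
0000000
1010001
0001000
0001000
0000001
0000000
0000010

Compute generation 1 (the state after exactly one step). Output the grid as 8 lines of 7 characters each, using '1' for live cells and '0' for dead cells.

Simulating step by step:
Generation 0 (given above): 8 live cells
Generation 1: 2 live cells
(generation 1 grid is the final answer)

Answer: 0000000
0000000
0000000
0011000
0000000
0000000
0000000
0000000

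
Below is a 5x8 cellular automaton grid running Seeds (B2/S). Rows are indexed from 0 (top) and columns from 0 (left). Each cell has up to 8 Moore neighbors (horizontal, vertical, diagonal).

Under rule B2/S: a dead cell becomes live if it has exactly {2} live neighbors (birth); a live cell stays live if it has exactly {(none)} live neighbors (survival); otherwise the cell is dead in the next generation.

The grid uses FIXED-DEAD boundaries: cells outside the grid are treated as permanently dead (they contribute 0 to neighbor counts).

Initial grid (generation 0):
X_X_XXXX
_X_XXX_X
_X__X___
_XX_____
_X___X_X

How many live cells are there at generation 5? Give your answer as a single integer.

Simulating step by step:
Generation 0 (given above): 18 live cells
Generation 1: 7 live cells
________
________
______X_
___XXXX_
X_____X_
Generation 2: 4 live cells
________
________
___X___X
________
___X___X
Generation 3: 5 live cells
________
________
________
__XXX_XX
________
Generation 4: 11 live cells
________
________
__X_XXXX
_____X__
__X_XXXX
Generation 5: 7 live cells
________
___XX__X
___X____
_XX_____
___X____
Population at generation 5: 7

Answer: 7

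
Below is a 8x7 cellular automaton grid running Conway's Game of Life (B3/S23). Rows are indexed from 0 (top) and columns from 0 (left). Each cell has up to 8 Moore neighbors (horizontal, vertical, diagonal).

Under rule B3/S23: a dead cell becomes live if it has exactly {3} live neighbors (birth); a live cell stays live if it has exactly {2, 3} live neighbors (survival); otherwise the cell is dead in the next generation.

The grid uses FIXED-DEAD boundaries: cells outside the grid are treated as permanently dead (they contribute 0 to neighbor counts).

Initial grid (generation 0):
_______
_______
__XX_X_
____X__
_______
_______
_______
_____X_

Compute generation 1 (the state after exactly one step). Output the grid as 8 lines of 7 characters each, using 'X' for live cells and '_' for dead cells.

Answer: _______
_______
___XX__
___XX__
_______
_______
_______
_______

Derivation:
Simulating step by step:
Generation 0 (given above): 5 live cells
Generation 1: 4 live cells
(generation 1 grid is the final answer)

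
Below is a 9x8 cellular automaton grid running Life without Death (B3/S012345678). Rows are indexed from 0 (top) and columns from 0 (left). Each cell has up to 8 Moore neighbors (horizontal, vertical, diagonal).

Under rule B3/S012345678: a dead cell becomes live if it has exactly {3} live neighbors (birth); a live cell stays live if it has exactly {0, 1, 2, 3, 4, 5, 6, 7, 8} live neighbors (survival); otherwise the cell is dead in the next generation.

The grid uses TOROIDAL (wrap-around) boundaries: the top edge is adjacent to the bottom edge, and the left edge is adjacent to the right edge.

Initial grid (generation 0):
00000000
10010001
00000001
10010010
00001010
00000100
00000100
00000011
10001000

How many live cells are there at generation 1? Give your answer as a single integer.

Simulating step by step:
Generation 0 (given above): 15 live cells
Generation 1: 24 live cells
10000001
10010001
00000011
10010110
00001011
00001110
00000100
00000111
10001001
Population at generation 1: 24

Answer: 24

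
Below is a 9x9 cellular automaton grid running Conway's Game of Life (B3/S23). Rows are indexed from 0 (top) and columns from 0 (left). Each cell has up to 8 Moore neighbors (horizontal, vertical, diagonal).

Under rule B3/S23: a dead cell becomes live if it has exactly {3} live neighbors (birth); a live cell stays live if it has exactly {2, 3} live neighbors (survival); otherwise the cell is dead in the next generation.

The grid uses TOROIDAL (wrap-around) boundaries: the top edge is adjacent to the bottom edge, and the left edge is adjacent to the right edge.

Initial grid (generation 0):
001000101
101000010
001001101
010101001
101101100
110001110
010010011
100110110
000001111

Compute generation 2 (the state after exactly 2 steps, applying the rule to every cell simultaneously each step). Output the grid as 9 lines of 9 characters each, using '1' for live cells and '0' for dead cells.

Simulating step by step:
Generation 0 (given above): 37 live cells
Generation 1: 28 live cells
110001000
101101000
001111101
010100001
000100000
000100000
011110000
100110000
100110000
Generation 2: 22 live cells
(generation 2 grid is the final answer)

Answer: 100001001
100000001
000001111
100001010
000110000
000000000
010000000
100001000
101101001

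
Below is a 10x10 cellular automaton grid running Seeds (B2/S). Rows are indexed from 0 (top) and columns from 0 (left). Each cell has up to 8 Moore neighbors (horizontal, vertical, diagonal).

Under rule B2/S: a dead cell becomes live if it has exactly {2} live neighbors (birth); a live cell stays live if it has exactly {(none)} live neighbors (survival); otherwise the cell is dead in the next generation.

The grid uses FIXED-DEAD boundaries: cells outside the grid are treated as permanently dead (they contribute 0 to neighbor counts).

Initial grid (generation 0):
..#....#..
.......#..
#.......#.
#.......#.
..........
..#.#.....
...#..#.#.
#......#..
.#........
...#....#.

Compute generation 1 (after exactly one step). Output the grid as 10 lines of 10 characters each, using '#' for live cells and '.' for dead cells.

Answer: ......#.#.
.#....#...
.#.......#
.#.....#.#
.#.#......
.....#.#..
.##.##....
.##...#.#.
#.#....##.
..#.......

Derivation:
Simulating step by step:
Generation 0 (given above): 17 live cells
Generation 1: 26 live cells
(generation 1 grid is the final answer)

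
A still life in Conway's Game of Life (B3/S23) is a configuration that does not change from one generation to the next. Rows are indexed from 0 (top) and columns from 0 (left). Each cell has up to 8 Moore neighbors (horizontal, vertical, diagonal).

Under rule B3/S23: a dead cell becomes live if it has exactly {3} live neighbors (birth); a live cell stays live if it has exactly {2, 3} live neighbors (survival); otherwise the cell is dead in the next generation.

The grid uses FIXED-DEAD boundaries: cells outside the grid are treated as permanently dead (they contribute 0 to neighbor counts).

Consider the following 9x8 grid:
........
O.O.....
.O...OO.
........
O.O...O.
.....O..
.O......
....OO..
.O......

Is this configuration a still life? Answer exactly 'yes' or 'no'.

Answer: no

Derivation:
Compute generation 1 and compare to generation 0 (given above):
Generation 1:
........
.O......
.O......
.O...OO.
........
.O......
....OO..
........
........
Cell (1,0) differs: gen0=1 vs gen1=0 -> NOT a still life.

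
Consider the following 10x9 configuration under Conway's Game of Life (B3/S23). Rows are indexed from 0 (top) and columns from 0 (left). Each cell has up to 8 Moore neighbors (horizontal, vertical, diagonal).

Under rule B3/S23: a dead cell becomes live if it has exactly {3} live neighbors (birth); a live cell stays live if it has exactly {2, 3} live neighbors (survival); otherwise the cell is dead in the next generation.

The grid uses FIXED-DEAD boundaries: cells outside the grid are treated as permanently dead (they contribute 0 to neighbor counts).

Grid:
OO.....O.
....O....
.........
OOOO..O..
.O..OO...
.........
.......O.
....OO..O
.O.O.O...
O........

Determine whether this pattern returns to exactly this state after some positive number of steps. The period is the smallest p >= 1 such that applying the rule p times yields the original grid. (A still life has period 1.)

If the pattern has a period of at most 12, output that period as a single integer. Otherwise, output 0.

Simulating and comparing each generation to the original:
Gen 0 (original, given above): 20 live cells
Gen 1: 18 live cells, differs from original
Gen 2: 13 live cells, differs from original
Gen 3: 8 live cells, differs from original
Gen 4: 8 live cells, differs from original
Gen 5: 13 live cells, differs from original
Gen 6: 11 live cells, differs from original
Gen 7: 18 live cells, differs from original
Gen 8: 12 live cells, differs from original
Gen 9: 18 live cells, differs from original
Gen 10: 12 live cells, differs from original
Gen 11: 10 live cells, differs from original
Gen 12: 11 live cells, differs from original
No period found within 12 steps.

Answer: 0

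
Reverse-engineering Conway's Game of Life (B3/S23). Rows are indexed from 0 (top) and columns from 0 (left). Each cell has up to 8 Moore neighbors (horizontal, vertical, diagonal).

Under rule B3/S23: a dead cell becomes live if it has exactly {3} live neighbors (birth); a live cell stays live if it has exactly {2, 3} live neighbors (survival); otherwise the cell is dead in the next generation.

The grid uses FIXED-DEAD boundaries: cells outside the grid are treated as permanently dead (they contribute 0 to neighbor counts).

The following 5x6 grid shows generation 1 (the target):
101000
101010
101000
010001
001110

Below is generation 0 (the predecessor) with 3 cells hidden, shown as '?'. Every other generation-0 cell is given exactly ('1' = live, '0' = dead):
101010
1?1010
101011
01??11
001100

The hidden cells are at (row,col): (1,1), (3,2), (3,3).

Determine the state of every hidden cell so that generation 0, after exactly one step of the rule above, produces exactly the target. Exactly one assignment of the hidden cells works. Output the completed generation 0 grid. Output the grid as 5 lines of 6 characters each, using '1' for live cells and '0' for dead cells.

Answer: 101010
111010
101011
010011
001100

Derivation:
Hidden generation-0 cells (in order): (1,1), (3,2), (3,3).
A hidden cell only influences target cells in its own 3x3 neighborhood. Try each of the 2^3 = 8 assignments, step the completed generation 0 forward once under B3/S23, and compare with the target:
  (1,1)=0 (3,2)=0 (3,3)=0 -> step gives (0,0)='0' but target has '1' -> reject
  (1,1)=0 (3,2)=0 (3,3)=1 -> step gives (0,0)='0' but target has '1' -> reject
  (1,1)=0 (3,2)=1 (3,3)=0 -> step gives (0,0)='0' but target has '1' -> reject
  (1,1)=0 (3,2)=1 (3,3)=1 -> step gives (0,0)='0' but target has '1' -> reject
  (1,1)=1 (3,2)=0 (3,3)=0 -> step reproduces the target at every cell -> ACCEPT
  (1,1)=1 (3,2)=0 (3,3)=1 -> step gives (2,2)='0' but target has '1' -> reject
  (1,1)=1 (3,2)=1 (3,3)=0 -> step gives (2,2)='0' but target has '1' -> reject
  (1,1)=1 (3,2)=1 (3,3)=1 -> step gives (2,2)='0' but target has '1' -> reject
Unique solution: (1,1)=live, (3,2)=dead, (3,3)=dead.
Check: live-neighbor counts of every cell in the completed generation 0:
252412
363634
363544
234543
122232
Applying B3/S23 to generation 0 with these counts gives:
101000
101010
101000
010001
001110
which matches the target exactly.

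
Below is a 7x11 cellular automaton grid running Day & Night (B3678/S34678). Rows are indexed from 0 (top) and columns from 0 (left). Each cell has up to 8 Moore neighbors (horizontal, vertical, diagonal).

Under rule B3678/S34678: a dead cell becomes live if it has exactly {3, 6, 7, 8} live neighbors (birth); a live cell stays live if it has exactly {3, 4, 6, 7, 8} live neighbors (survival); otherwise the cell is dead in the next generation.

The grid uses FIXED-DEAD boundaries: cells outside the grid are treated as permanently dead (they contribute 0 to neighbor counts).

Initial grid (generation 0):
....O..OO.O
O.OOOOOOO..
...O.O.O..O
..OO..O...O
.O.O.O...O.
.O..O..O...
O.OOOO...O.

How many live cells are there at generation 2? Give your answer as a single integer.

Simulating step by step:
Generation 0 (given above): 33 live cells
Generation 1: 28 live cells
....O..OOO.
...O.O..O..
.O..OOOOOO.
..OO.OO..O.
...O..O....
OO....O.O..
.O.OO......
Generation 2: 18 live cells
........O..
.....O.OO..
.......OOO.
..OO.......
.O..O.O....
...OOO.O...
O.O........
Population at generation 2: 18

Answer: 18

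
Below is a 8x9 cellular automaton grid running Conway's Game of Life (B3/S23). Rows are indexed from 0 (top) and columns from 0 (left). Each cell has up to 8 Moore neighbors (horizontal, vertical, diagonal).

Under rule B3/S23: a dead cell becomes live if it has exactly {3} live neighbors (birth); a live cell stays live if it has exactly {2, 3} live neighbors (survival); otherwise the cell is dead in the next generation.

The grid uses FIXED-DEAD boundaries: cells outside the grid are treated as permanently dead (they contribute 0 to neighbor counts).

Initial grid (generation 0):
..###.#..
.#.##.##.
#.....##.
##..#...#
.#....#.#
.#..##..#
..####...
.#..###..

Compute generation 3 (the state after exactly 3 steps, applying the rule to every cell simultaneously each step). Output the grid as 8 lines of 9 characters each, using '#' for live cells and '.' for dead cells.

Answer: ....##...
.#....#..
#.###.#..
..#..#...
.#......#
...#..###
#..#..##.
.##......

Derivation:
Simulating step by step:
Generation 0 (given above): 31 live cells
Generation 1: 28 live cells
..#.#.##.
.#..#....
#.###.#.#
##...##.#
.##.#...#
.#....##.
.##......
..#...#..
Generation 2: 24 live cells
...#.#...
.#..#.#..
#.###.#..
#.....#.#
..#.....#
#..#...#.
.##...##.
.##......
Generation 3: 23 live cells
(generation 3 grid is the final answer)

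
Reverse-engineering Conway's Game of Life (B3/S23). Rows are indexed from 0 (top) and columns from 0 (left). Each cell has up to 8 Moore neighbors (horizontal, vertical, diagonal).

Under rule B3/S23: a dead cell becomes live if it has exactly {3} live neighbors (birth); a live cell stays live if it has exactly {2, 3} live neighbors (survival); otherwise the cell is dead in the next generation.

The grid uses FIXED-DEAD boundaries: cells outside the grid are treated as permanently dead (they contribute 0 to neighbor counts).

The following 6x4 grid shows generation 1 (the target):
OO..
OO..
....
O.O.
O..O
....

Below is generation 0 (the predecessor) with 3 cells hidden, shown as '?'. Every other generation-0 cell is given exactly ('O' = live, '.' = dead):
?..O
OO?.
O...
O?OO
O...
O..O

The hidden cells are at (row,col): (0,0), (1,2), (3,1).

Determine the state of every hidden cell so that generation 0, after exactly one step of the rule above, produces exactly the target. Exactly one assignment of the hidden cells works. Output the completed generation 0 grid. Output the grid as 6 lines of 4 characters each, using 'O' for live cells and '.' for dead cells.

Hidden generation-0 cells (in order): (0,0), (1,2), (3,1).
A hidden cell only influences target cells in its own 3x3 neighborhood. Try each of the 2^3 = 8 assignments, step the completed generation 0 forward once under B3/S23, and compare with the target:
  (0,0)=. (1,2)=. (3,1)=. -> step gives (0,0)='.' but target has 'O' -> reject
  (0,0)=. (1,2)=. (3,1)=O -> step gives (0,0)='.' but target has 'O' -> reject
  (0,0)=. (1,2)=O (3,1)=. -> step gives (0,0)='.' but target has 'O' -> reject
  (0,0)=. (1,2)=O (3,1)=O -> step gives (0,0)='.' but target has 'O' -> reject
  (0,0)=O (1,2)=. (3,1)=. -> step gives (2,0)='O' but target has '.' -> reject
  (0,0)=O (1,2)=. (3,1)=O -> step reproduces the target at every cell -> ACCEPT
  (0,0)=O (1,2)=O (3,1)=. -> step gives (0,1)='.' but target has 'O' -> reject
  (0,0)=O (1,2)=O (3,1)=O -> step gives (0,1)='.' but target has 'O' -> reject
Unique solution: (0,0)=live, (1,2)=dead, (3,1)=live.
Check: live-neighbor counts of every cell in the completed generation 0:
2320
3321
4642
3421
3543
1210
Applying B3/S23 to generation 0 with these counts gives:
OO..
OO..
....
O.O.
O..O
....
which matches the target exactly.

Answer: O..O
OO..
O...
OOOO
O...
O..O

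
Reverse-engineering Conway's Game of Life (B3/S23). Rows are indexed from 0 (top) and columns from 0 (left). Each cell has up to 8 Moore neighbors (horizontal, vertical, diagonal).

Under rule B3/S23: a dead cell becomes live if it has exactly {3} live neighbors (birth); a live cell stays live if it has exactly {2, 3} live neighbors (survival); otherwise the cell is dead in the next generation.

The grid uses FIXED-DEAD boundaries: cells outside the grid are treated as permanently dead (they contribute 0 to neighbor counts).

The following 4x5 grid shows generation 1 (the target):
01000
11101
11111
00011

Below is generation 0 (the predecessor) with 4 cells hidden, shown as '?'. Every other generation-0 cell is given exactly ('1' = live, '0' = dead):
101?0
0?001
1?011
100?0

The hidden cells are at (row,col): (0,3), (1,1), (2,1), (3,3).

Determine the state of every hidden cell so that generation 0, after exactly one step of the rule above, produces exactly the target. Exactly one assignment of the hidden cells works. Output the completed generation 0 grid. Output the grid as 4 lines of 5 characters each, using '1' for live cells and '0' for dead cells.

Hidden generation-0 cells (in order): (0,3), (1,1), (2,1), (3,3).
A hidden cell only influences target cells in its own 3x3 neighborhood. Try each of the 2^4 = 16 assignments, step the completed generation 0 forward once under B3/S23, and compare with the target:
  (0,3)=0 (1,1)=0 (2,1)=0 (3,3)=0 -> step gives (0,1)='0' but target has '1' -> reject
  (0,3)=0 (1,1)=0 (2,1)=0 (3,3)=1 -> step gives (0,1)='0' but target has '1' -> reject
  (0,3)=0 (1,1)=0 (2,1)=1 (3,3)=0 -> step gives (0,1)='0' but target has '1' -> reject
  (0,3)=0 (1,1)=0 (2,1)=1 (3,3)=1 -> step gives (0,1)='0' but target has '1' -> reject
  (0,3)=0 (1,1)=1 (2,1)=0 (3,3)=0 -> step gives (2,2)='0' but target has '1' -> reject
  (0,3)=0 (1,1)=1 (2,1)=0 (3,3)=1 -> step reproduces the target at every cell -> ACCEPT
  (0,3)=0 (1,1)=1 (2,1)=1 (3,3)=0 -> step gives (1,0)='0' but target has '1' -> reject
  (0,3)=0 (1,1)=1 (2,1)=1 (3,3)=1 -> step gives (1,0)='0' but target has '1' -> reject
  (0,3)=1 (1,1)=0 (2,1)=0 (3,3)=0 -> step gives (0,1)='0' but target has '1' -> reject
  (0,3)=1 (1,1)=0 (2,1)=0 (3,3)=1 -> step gives (0,1)='0' but target has '1' -> reject
  (0,3)=1 (1,1)=0 (2,1)=1 (3,3)=0 -> step gives (0,1)='0' but target has '1' -> reject
  (0,3)=1 (1,1)=0 (2,1)=1 (3,3)=1 -> step gives (0,1)='0' but target has '1' -> reject
  (0,3)=1 (1,1)=1 (2,1)=0 (3,3)=0 -> step gives (0,2)='1' but target has '0' -> reject
  (0,3)=1 (1,1)=1 (2,1)=0 (3,3)=1 -> step gives (0,2)='1' but target has '0' -> reject
  (0,3)=1 (1,1)=1 (2,1)=1 (3,3)=0 -> step gives (0,2)='1' but target has '0' -> reject
  (0,3)=1 (1,1)=1 (2,1)=1 (3,3)=1 -> step gives (0,2)='1' but target has '0' -> reject
Unique solution: (0,3)=dead, (1,1)=live, (2,1)=dead, (3,3)=live.
Check: live-neighbor counts of every cell in the completed generation 0:
13121
33342
23333
12223
Applying B3/S23 to generation 0 with these counts gives:
01000
11101
11111
00011
which matches the target exactly.

Answer: 10100
01001
10011
10010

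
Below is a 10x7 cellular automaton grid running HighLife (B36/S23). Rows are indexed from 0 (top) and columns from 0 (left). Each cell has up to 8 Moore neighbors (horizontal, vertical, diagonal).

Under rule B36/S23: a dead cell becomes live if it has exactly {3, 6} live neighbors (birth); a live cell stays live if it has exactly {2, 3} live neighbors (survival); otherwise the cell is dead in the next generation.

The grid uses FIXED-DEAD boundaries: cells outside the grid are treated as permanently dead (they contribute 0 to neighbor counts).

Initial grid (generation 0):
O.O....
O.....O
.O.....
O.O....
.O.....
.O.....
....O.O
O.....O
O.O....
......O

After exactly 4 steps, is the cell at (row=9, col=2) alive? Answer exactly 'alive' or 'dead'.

Simulating step by step:
Generation 0 (given above): 16 live cells
Generation 1: 13 live cells
.O.....
O......
OO.....
O.O....
OOO....
.......
.....O.
.O...O.
.O.....
.......
Generation 2: 6 live cells
.......
O......
O......
..O....
O.O....
.O.....
.......
.......
.......
.......
Generation 3: 3 live cells
.......
.......
.O.....
.......
..O....
.O.....
.......
.......
.......
.......
Generation 4: 0 live cells
.......
.......
.......
.......
.......
.......
.......
.......
.......
.......

Cell (9,2) at generation 4: 0 -> dead

Answer: dead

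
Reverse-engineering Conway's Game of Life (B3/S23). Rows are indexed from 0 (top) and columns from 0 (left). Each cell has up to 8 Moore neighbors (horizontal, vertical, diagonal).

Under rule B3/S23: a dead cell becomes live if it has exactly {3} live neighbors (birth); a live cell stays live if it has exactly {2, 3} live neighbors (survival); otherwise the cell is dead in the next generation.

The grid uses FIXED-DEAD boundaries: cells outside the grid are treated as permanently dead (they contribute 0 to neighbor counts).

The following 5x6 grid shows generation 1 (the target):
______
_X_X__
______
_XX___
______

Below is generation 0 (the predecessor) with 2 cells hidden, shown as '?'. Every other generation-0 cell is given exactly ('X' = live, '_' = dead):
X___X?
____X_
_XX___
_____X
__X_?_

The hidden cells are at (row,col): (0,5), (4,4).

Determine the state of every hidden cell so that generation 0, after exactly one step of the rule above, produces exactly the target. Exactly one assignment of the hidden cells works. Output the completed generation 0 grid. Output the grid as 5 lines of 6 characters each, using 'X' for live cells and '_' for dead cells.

Answer: X___X_
____X_
_XX___
_____X
__X___

Derivation:
Hidden generation-0 cells (in order): (0,5), (4,4).
A hidden cell only influences target cells in its own 3x3 neighborhood. Try each of the 2^2 = 4 assignments, step the completed generation 0 forward once under B3/S23, and compare with the target:
  (0,5)=_ (4,4)=_ -> step reproduces the target at every cell -> ACCEPT
  (0,5)=_ (4,4)=X -> step gives (3,3)='X' but target has '_' -> reject
  (0,5)=X (4,4)=_ -> step gives (0,4)='X' but target has '_' -> reject
  (0,5)=X (4,4)=X -> step gives (0,4)='X' but target has '_' -> reject
Unique solution: (0,5)=dead, (4,4)=dead.
Check: live-neighbor counts of every cell in the completed generation 0:
010212
232312
111222
133210
010111
Applying B3/S23 to generation 0 with these counts gives:
______
_X_X__
______
_XX___
______
which matches the target exactly.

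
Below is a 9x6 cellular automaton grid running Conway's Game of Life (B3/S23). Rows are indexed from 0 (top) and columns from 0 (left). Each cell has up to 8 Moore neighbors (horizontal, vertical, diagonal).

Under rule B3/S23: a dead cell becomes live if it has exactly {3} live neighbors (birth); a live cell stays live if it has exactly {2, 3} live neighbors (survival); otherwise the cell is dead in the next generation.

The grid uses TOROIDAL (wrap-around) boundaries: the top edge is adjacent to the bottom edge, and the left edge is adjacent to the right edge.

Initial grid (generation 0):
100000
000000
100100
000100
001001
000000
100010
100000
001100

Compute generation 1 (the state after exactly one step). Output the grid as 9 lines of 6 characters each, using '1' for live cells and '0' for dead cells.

Simulating step by step:
Generation 0 (given above): 11 live cells
Generation 1: 9 live cells
(generation 1 grid is the final answer)

Answer: 000000
000000
000000
001110
000000
000001
000001
010101
010000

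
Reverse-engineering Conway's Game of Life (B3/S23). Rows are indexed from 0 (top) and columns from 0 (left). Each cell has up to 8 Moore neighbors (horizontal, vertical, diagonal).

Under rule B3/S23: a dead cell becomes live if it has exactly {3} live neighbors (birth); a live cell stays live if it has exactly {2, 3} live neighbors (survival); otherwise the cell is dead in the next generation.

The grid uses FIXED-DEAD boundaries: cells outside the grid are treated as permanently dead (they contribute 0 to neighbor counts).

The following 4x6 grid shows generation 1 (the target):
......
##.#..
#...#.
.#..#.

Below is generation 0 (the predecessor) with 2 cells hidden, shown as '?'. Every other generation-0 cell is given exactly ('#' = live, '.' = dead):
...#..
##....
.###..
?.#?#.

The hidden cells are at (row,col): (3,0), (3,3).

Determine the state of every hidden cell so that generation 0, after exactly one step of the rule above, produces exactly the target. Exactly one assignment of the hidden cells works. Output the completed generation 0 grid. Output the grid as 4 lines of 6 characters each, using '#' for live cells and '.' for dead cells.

Answer: ...#..
##....
.###..
..###.

Derivation:
Hidden generation-0 cells (in order): (3,0), (3,3).
A hidden cell only influences target cells in its own 3x3 neighborhood. Try each of the 2^2 = 4 assignments, step the completed generation 0 forward once under B3/S23, and compare with the target:
  (3,0)=. (3,3)=. -> step gives (2,3)='#' but target has '.' -> reject
  (3,0)=. (3,3)=# -> step reproduces the target at every cell -> ACCEPT
  (3,0)=# (3,3)=. -> step gives (2,0)='.' but target has '#' -> reject
  (3,0)=# (3,3)=# -> step gives (2,0)='.' but target has '#' -> reject
Unique solution: (3,0)=dead, (3,3)=live.
Check: live-neighbor counts of every cell in the completed generation 0:
222010
235320
345431
134421
Applying B3/S23 to generation 0 with these counts gives:
......
##.#..
#...#.
.#..#.
which matches the target exactly.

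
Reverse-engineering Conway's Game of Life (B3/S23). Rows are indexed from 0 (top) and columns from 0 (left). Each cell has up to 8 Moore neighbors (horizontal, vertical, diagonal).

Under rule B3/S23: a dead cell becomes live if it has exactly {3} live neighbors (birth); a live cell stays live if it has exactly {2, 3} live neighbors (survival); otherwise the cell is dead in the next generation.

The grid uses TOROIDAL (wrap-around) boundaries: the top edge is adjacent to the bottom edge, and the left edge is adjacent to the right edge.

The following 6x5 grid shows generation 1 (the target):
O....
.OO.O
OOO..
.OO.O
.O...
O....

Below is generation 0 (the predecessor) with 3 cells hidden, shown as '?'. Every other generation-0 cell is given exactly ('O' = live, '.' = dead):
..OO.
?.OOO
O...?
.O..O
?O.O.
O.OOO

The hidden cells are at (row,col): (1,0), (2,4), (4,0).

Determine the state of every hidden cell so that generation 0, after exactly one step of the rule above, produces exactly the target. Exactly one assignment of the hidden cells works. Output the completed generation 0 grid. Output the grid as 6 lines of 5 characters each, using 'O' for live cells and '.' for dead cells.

Hidden generation-0 cells (in order): (1,0), (2,4), (4,0).
A hidden cell only influences target cells in its own 3x3 neighborhood. Try each of the 2^3 = 8 assignments, step the completed generation 0 forward once under B3/S23, and compare with the target:
  (1,0)=. (2,4)=. (4,0)=. -> step reproduces the target at every cell -> ACCEPT
  (1,0)=. (2,4)=. (4,0)=O -> step gives (4,1)='.' but target has 'O' -> reject
  (1,0)=. (2,4)=O (4,0)=. -> step gives (1,0)='O' but target has '.' -> reject
  (1,0)=. (2,4)=O (4,0)=O -> step gives (1,0)='O' but target has '.' -> reject
  (1,0)=O (2,4)=. (4,0)=. -> step gives (0,0)='.' but target has 'O' -> reject
  (1,0)=O (2,4)=. (4,0)=O -> step gives (0,0)='.' but target has 'O' -> reject
  (1,0)=O (2,4)=O (4,0)=. -> step gives (0,0)='.' but target has 'O' -> reject
  (1,0)=O (2,4)=O (4,0)=O -> step gives (0,0)='.' but target has 'O' -> reject
Unique solution: (1,0)=dead, (2,4)=dead, (4,0)=dead.
Check: live-neighbor counts of every cell in the completed generation 0:
34576
23343
33344
42322
53545
24554
Applying B3/S23 to generation 0 with these counts gives:
O....
.OO.O
OOO..
.OO.O
.O...
O....
which matches the target exactly.

Answer: ..OO.
..OOO
O....
.O..O
.O.O.
O.OOO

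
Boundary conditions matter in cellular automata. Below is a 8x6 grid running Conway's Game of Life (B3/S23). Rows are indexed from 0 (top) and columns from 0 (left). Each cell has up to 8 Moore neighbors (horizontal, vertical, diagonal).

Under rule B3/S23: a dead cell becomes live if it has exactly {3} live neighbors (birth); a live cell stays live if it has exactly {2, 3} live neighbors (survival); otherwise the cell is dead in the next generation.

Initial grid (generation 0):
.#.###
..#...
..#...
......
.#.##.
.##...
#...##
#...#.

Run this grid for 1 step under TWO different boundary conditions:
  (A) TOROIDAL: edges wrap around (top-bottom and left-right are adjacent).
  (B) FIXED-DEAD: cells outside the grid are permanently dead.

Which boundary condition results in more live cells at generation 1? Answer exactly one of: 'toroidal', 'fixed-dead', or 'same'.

Under TOROIDAL boundary, generation 1:
######
.##.#.
......
..##..
.#.#..
.##...
#..##.
.#....
Population = 19

Under FIXED-DEAD boundary, generation 1:
..###.
.##.#.
......
..##..
.#.#..
###..#
#..###
....##
Population = 20

Comparison: toroidal=19, fixed-dead=20 -> fixed-dead

Answer: fixed-dead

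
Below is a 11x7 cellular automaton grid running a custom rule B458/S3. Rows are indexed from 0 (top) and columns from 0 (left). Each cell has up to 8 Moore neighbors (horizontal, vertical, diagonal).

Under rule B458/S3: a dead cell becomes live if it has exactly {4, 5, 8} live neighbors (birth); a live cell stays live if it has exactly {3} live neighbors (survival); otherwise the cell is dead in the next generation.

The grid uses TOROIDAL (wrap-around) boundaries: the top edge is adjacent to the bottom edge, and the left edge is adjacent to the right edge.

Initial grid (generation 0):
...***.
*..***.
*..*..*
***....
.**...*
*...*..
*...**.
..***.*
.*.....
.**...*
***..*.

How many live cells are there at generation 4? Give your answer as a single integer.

Answer: 14

Derivation:
Simulating step by step:
Generation 0 (given above): 33 live cells
Generation 1: 30 live cells
.**...*
......*
.****..
......*
*.*....
**...**
...*..*
...***.
****...
*......
*..****
Generation 2: 27 live cells
*....*.
****...
.......
.***...
.*....*
.*.....
*...**.
..*....
.****..
.****.*
.*...*.
Generation 3: 25 live cells
***...*
.*.....
.*.*...
..*....
***....
*......
.......
.****..
....*..
*....*.
***.***
Generation 4: 14 live cells
.....*.
*.*....
..*....
.*.....
.......
.*.....
.......
...*...
...**..
**..*.*
..*....
Population at generation 4: 14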